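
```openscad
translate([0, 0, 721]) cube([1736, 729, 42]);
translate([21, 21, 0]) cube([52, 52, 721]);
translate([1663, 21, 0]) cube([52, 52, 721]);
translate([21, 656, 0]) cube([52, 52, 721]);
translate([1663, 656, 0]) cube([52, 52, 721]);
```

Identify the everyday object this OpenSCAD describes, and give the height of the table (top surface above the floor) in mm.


A table. The table height is 763 mm.

A 1736×729×42 slab sits at z = 721 on four 52 mm square posts — a table. The top surface is at 721 + 42 = 763 mm.


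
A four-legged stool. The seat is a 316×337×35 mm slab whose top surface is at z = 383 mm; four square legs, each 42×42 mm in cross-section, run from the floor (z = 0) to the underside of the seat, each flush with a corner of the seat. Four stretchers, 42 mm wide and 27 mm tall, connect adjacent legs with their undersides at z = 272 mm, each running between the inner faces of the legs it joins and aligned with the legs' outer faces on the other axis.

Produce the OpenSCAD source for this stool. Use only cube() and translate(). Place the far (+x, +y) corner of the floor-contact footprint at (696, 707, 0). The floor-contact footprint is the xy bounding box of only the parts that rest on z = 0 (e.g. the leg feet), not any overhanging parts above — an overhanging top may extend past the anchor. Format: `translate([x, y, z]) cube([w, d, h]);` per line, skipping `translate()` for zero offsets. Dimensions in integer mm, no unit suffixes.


translate([380, 370, 348]) cube([316, 337, 35]);
translate([380, 370, 0]) cube([42, 42, 348]);
translate([654, 370, 0]) cube([42, 42, 348]);
translate([380, 665, 0]) cube([42, 42, 348]);
translate([654, 665, 0]) cube([42, 42, 348]);
translate([422, 370, 272]) cube([232, 42, 27]);
translate([422, 665, 272]) cube([232, 42, 27]);
translate([380, 412, 272]) cube([42, 253, 27]);
translate([654, 412, 272]) cube([42, 253, 27]);


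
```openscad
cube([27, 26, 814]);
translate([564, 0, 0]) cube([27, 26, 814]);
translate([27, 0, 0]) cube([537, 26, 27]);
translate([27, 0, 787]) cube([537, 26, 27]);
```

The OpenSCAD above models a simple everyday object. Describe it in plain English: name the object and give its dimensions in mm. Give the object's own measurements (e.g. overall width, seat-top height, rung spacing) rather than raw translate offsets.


A rectangular picture frame lying in the x–z plane (depth along y). The opening is 537 mm wide (x) by 760 mm tall (z), surrounded by a border 27 mm wide on all four sides. The frame is 26 mm deep and is made of two full-height vertical stiles with two horizontal rails fitted between them.


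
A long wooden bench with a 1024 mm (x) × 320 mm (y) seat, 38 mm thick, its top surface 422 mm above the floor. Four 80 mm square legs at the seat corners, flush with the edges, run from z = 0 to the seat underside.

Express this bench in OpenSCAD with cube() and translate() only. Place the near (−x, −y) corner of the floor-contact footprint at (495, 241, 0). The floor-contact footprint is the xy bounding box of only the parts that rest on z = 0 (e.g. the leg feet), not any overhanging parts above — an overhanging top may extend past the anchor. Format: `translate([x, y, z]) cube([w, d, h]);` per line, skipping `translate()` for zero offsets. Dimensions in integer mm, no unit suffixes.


translate([495, 241, 384]) cube([1024, 320, 38]);
translate([495, 241, 0]) cube([80, 80, 384]);
translate([495, 481, 0]) cube([80, 80, 384]);
translate([1439, 241, 0]) cube([80, 80, 384]);
translate([1439, 481, 0]) cube([80, 80, 384]);


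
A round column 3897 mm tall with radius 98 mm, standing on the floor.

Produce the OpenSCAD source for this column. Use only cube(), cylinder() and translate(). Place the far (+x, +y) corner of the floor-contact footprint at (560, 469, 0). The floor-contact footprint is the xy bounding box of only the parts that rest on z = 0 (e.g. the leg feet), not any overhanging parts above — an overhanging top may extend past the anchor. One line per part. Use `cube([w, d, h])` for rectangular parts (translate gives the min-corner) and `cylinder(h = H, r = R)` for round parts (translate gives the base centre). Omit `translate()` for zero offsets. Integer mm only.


translate([462, 371, 0]) cylinder(h = 3897, r = 98);


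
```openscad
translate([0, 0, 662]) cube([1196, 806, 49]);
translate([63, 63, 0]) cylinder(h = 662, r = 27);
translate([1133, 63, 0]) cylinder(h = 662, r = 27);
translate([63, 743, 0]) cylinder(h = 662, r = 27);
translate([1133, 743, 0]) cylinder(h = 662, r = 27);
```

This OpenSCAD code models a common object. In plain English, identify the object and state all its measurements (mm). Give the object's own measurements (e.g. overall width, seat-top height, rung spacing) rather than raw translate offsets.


A rectangular dining table. The top is 1196×806×49 mm with its upper surface at z = 711 mm. It stands on four round legs of 54 mm diameter, each leg's bounding box inset 36 mm from the nearest pair of top edges, running from the floor to the underside of the top.


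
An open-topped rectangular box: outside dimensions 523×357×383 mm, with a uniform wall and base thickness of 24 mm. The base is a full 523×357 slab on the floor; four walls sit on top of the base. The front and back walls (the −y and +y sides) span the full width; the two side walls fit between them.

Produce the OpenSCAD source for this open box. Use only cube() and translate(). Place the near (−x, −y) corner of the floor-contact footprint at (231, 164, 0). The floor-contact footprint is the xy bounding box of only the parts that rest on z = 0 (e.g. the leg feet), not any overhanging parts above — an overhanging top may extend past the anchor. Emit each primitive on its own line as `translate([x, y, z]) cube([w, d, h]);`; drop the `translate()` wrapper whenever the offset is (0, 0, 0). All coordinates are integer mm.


translate([231, 164, 0]) cube([523, 357, 24]);
translate([231, 164, 24]) cube([523, 24, 359]);
translate([231, 497, 24]) cube([523, 24, 359]);
translate([231, 188, 24]) cube([24, 309, 359]);
translate([730, 188, 24]) cube([24, 309, 359]);


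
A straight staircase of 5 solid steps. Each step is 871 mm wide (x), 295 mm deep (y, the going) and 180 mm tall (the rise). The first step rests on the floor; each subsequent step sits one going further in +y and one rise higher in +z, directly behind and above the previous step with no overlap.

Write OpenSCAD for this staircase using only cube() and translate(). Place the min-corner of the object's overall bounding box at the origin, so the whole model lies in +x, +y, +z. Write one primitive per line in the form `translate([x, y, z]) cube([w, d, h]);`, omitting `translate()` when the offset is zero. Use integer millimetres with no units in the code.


cube([871, 295, 180]);
translate([0, 295, 180]) cube([871, 295, 180]);
translate([0, 590, 360]) cube([871, 295, 180]);
translate([0, 885, 540]) cube([871, 295, 180]);
translate([0, 1180, 720]) cube([871, 295, 180]);


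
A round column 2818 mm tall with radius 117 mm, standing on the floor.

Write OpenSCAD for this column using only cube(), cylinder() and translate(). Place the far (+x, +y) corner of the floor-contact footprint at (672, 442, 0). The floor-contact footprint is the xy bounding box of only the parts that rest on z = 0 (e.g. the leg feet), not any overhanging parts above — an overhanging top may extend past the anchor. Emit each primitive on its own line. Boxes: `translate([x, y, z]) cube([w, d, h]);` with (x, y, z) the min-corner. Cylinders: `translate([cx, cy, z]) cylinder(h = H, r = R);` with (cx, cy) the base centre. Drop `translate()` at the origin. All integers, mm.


translate([555, 325, 0]) cylinder(h = 2818, r = 117);


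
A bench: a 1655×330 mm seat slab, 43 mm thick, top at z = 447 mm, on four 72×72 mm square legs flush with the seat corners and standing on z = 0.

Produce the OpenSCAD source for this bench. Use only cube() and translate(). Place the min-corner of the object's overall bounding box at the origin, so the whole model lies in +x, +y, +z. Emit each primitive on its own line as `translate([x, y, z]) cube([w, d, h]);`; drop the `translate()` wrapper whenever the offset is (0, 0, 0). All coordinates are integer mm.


translate([0, 0, 404]) cube([1655, 330, 43]);
cube([72, 72, 404]);
translate([0, 258, 0]) cube([72, 72, 404]);
translate([1583, 0, 0]) cube([72, 72, 404]);
translate([1583, 258, 0]) cube([72, 72, 404]);


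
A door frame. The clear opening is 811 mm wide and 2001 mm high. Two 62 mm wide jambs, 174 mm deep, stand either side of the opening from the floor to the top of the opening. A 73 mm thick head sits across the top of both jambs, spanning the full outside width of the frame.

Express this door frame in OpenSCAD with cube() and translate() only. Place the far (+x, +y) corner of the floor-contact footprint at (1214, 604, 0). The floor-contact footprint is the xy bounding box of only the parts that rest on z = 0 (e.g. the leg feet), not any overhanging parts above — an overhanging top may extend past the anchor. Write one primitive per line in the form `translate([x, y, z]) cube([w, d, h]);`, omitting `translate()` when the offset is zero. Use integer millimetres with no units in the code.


translate([279, 430, 0]) cube([62, 174, 2001]);
translate([1152, 430, 0]) cube([62, 174, 2001]);
translate([279, 430, 2001]) cube([935, 174, 73]);


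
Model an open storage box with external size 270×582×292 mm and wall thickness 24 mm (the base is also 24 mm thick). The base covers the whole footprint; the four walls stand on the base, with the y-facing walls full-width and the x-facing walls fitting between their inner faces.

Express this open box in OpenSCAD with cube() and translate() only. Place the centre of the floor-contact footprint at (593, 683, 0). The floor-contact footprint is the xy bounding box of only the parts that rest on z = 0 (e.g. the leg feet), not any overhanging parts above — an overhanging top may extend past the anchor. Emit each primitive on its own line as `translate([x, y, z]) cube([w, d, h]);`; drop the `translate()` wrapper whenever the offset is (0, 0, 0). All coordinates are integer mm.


translate([458, 392, 0]) cube([270, 582, 24]);
translate([458, 392, 24]) cube([270, 24, 268]);
translate([458, 950, 24]) cube([270, 24, 268]);
translate([458, 416, 24]) cube([24, 534, 268]);
translate([704, 416, 24]) cube([24, 534, 268]);


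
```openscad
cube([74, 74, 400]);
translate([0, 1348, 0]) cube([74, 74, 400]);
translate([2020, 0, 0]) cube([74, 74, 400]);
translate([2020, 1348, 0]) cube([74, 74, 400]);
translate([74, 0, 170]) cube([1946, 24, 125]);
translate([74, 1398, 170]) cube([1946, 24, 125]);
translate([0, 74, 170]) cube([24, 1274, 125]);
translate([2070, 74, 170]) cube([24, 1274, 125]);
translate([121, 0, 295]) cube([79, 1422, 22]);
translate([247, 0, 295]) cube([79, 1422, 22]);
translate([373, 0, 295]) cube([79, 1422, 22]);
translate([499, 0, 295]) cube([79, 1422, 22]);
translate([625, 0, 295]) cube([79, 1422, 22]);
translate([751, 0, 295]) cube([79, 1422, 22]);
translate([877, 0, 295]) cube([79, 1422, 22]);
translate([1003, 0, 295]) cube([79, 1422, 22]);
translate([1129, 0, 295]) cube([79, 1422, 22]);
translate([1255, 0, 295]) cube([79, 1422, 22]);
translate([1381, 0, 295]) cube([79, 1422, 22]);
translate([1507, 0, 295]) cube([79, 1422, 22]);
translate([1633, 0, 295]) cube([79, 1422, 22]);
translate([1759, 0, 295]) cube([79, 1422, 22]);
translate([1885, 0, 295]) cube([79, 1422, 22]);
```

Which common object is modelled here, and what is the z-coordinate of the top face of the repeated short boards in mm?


A bed frame. The slat-top height is 317 mm.

Four posts, four rails, and a row of slats — a bed frame. Slats sit on the rails at z = 170 + 125 = 295; with slat thickness 22, the top is 317 mm.


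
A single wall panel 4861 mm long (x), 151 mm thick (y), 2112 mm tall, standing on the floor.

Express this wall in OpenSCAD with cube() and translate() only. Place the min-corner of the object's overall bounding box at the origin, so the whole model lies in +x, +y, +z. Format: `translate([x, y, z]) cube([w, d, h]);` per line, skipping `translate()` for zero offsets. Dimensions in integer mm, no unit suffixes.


cube([4861, 151, 2112]);


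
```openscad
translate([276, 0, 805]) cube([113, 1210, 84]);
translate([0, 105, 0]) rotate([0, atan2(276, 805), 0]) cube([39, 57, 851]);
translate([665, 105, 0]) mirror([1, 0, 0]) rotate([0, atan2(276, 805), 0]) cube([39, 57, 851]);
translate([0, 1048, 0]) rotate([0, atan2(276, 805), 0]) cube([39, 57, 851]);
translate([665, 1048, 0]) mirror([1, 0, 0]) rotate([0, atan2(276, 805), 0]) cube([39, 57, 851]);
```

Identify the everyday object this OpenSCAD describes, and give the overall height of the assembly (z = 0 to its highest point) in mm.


A sawhorse. The overall height is 889 mm.

A beam across two mirrored pairs of raked legs — a sawhorse. The beam's underside is at z = 805 (matching the legs' vertical rise in atan2(276, 805)) and the beam is 84 mm tall, so its top is at 805 + 84 = 889 mm. The raked legs top out at the beam's underside, so that is the highest point.


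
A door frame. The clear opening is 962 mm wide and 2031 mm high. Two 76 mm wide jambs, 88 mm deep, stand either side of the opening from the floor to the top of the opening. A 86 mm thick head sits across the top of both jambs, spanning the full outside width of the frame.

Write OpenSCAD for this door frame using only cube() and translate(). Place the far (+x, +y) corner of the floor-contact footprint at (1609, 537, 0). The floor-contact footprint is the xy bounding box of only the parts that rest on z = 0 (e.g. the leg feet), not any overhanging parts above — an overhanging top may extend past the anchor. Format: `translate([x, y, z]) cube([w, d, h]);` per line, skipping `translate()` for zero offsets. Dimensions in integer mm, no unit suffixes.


translate([495, 449, 0]) cube([76, 88, 2031]);
translate([1533, 449, 0]) cube([76, 88, 2031]);
translate([495, 449, 2031]) cube([1114, 88, 86]);


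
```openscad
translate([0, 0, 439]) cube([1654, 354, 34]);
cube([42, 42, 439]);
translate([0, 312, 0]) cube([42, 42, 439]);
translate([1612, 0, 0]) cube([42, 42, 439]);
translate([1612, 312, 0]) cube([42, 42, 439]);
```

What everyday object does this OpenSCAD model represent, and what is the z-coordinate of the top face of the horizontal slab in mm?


A bench. The seat-top height is 473 mm.

A long slab on four corner posts — a bench. The slab sits at z = 439 with thickness 34, so the top is 439 + 34 = 473 mm.


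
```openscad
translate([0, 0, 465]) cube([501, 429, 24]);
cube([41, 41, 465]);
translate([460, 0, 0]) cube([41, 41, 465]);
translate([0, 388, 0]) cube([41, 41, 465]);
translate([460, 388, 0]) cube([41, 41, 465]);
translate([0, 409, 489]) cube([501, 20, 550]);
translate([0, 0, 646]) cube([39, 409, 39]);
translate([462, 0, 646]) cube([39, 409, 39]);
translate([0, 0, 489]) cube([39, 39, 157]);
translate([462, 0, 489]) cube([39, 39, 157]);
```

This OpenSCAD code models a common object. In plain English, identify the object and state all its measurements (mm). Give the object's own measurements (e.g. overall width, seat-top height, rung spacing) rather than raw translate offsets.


A chair. The seat is a 501×429×24 mm slab with its top at z = 489 mm, on four 41×41 mm corner legs (flush with the seat edges, standing on z = 0). A flat backrest 20 mm thick, 550 mm tall, spans the full seat width and rises from the seat top along its +y edge, rear face flush with the rear of the seat. Two armrests of 39×39 mm section run along each side from the seat's front edge to the front of the backrest, top faces 196 mm above the seat top and outer faces flush with the seat's x-edges; a 39×39 mm post under the front of each armrest stands on the seat at the front corner.


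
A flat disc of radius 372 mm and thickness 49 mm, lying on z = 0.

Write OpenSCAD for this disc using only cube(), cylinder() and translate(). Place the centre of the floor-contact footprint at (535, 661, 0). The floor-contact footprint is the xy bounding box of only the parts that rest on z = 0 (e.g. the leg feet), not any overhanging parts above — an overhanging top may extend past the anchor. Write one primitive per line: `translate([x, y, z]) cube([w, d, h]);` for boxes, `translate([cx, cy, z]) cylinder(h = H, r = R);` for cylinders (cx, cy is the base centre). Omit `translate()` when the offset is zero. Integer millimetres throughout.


translate([535, 661, 0]) cylinder(h = 49, r = 372);


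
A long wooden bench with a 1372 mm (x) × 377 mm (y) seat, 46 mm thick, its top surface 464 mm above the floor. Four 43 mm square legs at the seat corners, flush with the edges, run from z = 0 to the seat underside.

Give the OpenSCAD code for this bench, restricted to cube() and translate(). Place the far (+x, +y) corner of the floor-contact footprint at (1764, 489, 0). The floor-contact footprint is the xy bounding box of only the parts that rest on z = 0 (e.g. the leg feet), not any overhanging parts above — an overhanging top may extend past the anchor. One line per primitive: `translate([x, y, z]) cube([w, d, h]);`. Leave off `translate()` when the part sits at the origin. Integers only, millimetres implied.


translate([392, 112, 418]) cube([1372, 377, 46]);
translate([392, 112, 0]) cube([43, 43, 418]);
translate([392, 446, 0]) cube([43, 43, 418]);
translate([1721, 112, 0]) cube([43, 43, 418]);
translate([1721, 446, 0]) cube([43, 43, 418]);


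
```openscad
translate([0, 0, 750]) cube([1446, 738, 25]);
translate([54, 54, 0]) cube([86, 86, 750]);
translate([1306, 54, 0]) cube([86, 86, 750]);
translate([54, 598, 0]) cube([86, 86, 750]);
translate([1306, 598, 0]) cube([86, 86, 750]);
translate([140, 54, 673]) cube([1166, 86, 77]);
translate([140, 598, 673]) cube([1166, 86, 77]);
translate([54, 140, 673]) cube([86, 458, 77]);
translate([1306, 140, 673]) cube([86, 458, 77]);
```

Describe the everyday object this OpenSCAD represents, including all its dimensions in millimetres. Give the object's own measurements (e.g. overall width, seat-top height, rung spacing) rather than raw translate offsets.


A rectangular dining table. The top is 1446×738×25 mm with its upper surface at z = 775 mm. It stands on four 86×86 mm square legs, each inset 54 mm from the nearest pair of top edges, running from the floor to the underside of the top. Four apron rails, 86 mm thick and 77 mm tall, run between adjacent legs with their top edges flush with the underside of the top and their outer faces flush with the legs' outer faces.


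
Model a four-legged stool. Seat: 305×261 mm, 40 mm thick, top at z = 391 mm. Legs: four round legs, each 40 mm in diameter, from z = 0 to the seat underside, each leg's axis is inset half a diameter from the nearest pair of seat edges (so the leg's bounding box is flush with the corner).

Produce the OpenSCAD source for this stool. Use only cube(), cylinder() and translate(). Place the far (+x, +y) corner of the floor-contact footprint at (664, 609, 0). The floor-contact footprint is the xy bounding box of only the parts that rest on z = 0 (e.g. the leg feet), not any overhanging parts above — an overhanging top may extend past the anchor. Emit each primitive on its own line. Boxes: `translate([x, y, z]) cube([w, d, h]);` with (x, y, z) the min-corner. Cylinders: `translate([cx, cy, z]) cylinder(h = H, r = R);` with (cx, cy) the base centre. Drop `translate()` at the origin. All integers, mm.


translate([359, 348, 351]) cube([305, 261, 40]);
translate([379, 368, 0]) cylinder(h = 351, r = 20);
translate([644, 368, 0]) cylinder(h = 351, r = 20);
translate([379, 589, 0]) cylinder(h = 351, r = 20);
translate([644, 589, 0]) cylinder(h = 351, r = 20);


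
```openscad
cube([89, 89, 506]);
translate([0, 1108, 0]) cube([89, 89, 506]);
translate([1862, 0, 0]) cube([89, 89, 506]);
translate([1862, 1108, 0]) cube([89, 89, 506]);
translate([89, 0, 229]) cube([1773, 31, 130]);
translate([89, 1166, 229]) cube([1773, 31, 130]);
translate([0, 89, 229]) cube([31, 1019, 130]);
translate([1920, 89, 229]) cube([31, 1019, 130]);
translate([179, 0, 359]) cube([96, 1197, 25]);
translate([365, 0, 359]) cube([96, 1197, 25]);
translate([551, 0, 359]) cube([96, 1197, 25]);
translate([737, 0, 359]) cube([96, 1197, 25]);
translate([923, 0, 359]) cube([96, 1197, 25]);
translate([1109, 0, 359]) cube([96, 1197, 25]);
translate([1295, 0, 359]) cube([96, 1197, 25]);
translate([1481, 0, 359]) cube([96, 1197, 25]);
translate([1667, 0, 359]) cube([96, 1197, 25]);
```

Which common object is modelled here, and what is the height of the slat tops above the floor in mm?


A bed frame. The slat-top height is 384 mm.

Four posts, four rails, and a row of slats — a bed frame. Slats sit on the rails at z = 229 + 130 = 359; with slat thickness 25, the top is 384 mm.


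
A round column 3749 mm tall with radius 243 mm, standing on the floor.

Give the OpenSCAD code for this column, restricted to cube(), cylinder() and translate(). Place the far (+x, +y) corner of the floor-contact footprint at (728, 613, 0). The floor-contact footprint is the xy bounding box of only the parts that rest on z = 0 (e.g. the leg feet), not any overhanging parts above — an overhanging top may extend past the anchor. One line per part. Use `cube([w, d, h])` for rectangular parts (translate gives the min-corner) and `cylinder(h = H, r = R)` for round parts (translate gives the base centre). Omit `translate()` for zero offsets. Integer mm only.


translate([485, 370, 0]) cylinder(h = 3749, r = 243);


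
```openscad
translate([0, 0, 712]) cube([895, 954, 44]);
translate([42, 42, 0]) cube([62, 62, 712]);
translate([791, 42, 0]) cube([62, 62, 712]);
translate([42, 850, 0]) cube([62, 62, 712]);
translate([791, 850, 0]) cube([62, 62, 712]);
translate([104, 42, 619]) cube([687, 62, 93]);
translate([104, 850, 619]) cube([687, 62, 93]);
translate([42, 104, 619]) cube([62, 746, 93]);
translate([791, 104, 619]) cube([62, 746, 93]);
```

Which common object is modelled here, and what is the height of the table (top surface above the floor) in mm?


A table. The table height is 756 mm.

A 895×954×44 slab sits at z = 712 on four 62 mm square posts — a table. The top surface is at 712 + 44 = 756 mm.


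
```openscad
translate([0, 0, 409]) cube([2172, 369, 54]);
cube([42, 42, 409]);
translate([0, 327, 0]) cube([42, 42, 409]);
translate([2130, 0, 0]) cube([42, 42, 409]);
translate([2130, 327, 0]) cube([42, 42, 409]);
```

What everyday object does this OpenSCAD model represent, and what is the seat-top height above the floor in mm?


A bench. The seat-top height is 463 mm.

A long slab on four corner posts — a bench. The slab sits at z = 409 with thickness 54, so the top is 409 + 54 = 463 mm.


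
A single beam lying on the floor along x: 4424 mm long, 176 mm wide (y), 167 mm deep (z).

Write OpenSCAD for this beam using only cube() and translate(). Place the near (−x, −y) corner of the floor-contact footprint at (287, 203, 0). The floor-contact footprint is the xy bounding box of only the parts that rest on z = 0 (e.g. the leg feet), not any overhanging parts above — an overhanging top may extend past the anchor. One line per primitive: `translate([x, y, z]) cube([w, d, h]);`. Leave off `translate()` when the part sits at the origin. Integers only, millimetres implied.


translate([287, 203, 0]) cube([4424, 176, 167]);


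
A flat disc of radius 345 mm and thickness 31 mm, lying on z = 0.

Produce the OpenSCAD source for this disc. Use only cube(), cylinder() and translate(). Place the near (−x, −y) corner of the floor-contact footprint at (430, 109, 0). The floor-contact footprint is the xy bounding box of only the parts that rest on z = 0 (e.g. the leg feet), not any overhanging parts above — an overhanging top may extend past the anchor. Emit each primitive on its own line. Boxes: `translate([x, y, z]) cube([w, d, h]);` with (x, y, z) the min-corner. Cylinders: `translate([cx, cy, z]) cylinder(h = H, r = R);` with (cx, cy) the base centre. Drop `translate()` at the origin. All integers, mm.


translate([775, 454, 0]) cylinder(h = 31, r = 345);


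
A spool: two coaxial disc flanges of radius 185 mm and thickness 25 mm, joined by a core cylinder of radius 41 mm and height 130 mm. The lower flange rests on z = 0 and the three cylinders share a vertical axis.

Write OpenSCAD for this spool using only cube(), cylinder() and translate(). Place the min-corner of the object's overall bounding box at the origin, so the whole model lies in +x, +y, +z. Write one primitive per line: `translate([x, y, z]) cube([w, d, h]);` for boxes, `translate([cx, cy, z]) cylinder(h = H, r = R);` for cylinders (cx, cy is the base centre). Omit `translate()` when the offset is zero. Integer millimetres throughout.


translate([185, 185, 0]) cylinder(h = 25, r = 185);
translate([185, 185, 25]) cylinder(h = 130, r = 41);
translate([185, 185, 155]) cylinder(h = 25, r = 185);


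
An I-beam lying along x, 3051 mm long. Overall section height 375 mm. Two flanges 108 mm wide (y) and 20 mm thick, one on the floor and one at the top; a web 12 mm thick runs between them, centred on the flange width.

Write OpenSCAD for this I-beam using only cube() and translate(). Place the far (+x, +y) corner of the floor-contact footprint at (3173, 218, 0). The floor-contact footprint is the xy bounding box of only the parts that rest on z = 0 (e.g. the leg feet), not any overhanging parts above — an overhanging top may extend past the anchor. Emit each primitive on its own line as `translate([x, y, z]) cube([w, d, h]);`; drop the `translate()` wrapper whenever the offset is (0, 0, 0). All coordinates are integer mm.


translate([122, 110, 0]) cube([3051, 108, 20]);
translate([122, 158, 20]) cube([3051, 12, 335]);
translate([122, 110, 355]) cube([3051, 108, 20]);


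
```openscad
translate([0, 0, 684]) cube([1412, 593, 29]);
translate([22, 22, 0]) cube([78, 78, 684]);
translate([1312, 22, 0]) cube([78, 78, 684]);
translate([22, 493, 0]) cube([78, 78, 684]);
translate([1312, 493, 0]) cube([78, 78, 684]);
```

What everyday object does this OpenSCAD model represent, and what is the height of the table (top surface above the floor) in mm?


A table. The table height is 713 mm.

A 1412×593×29 slab sits at z = 684 on four 78 mm square posts — a table. The top surface is at 684 + 29 = 713 mm.


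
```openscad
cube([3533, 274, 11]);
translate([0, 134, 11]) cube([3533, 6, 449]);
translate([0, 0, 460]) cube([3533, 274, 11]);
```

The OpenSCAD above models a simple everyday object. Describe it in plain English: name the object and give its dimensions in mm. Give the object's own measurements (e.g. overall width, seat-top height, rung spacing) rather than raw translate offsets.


An I-beam lying along x, 3533 mm long. Overall section height 471 mm. Two flanges 274 mm wide (y) and 11 mm thick, one on the floor and one at the top; a web 6 mm thick runs between them, centred on the flange width.


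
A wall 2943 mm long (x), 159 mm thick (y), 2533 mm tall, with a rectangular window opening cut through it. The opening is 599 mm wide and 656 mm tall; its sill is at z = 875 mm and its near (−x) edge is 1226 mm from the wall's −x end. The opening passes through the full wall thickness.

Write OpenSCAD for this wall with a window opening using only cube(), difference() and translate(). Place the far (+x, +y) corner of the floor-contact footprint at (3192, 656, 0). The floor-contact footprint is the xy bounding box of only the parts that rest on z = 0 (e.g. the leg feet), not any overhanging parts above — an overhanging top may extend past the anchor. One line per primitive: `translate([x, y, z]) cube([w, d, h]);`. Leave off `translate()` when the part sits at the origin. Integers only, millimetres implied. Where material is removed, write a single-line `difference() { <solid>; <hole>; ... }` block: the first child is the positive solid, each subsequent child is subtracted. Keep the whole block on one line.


difference() { translate([249, 497, 0]) cube([2943, 159, 2533]); translate([1475, 497, 875]) cube([599, 159, 656]); }


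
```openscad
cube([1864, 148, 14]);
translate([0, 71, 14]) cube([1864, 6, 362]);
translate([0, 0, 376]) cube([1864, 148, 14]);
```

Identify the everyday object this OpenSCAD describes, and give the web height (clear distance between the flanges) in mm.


An I-beam. The web height is 362 mm.

Two wide flanges with a thin centred web — an I-beam. Overall 390 mm minus two 14 mm flanges gives a web of 390 − 2·14 = 362 mm.


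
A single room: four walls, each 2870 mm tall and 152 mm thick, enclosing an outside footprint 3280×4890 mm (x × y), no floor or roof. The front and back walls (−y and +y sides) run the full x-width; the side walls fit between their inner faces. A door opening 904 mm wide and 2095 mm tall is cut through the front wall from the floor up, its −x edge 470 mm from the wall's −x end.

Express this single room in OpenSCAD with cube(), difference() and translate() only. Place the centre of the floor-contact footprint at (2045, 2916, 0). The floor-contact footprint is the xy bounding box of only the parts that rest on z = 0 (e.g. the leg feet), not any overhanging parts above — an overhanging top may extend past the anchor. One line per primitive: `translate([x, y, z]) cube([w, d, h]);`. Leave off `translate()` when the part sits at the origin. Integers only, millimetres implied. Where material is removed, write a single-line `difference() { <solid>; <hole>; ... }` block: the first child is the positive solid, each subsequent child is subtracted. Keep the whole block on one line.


difference() { translate([405, 471, 0]) cube([3280, 152, 2870]); translate([875, 471, 0]) cube([904, 152, 2095]); }
translate([405, 5209, 0]) cube([3280, 152, 2870]);
translate([405, 623, 0]) cube([152, 4586, 2870]);
translate([3533, 623, 0]) cube([152, 4586, 2870]);


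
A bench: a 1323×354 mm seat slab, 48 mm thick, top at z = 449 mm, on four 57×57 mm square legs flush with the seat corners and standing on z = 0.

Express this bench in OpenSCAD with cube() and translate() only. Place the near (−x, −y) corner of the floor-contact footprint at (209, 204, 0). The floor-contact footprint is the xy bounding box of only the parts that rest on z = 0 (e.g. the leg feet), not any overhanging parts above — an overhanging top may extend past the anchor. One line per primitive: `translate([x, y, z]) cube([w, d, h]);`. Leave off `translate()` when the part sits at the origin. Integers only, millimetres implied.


translate([209, 204, 401]) cube([1323, 354, 48]);
translate([209, 204, 0]) cube([57, 57, 401]);
translate([209, 501, 0]) cube([57, 57, 401]);
translate([1475, 204, 0]) cube([57, 57, 401]);
translate([1475, 501, 0]) cube([57, 57, 401]);


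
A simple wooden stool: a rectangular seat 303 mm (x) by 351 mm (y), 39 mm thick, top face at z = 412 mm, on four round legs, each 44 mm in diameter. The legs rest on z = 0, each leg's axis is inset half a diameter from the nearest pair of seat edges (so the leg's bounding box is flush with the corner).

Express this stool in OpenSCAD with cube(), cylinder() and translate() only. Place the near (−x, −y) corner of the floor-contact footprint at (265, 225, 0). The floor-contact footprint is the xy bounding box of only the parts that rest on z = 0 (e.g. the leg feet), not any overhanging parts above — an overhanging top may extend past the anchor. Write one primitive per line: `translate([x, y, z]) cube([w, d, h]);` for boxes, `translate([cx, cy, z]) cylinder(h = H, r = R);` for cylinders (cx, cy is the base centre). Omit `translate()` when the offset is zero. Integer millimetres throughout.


translate([265, 225, 373]) cube([303, 351, 39]);
translate([287, 247, 0]) cylinder(h = 373, r = 22);
translate([546, 247, 0]) cylinder(h = 373, r = 22);
translate([287, 554, 0]) cylinder(h = 373, r = 22);
translate([546, 554, 0]) cylinder(h = 373, r = 22);


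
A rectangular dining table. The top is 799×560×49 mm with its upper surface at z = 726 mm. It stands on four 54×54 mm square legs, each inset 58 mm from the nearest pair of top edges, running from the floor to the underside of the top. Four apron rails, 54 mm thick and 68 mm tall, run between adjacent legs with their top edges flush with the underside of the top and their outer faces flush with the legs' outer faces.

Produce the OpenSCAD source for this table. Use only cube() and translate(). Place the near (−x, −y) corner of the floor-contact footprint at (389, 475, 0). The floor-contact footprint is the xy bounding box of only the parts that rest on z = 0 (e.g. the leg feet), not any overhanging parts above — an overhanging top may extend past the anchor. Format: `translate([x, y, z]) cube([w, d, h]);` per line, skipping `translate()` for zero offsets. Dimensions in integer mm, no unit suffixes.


translate([331, 417, 677]) cube([799, 560, 49]);
translate([389, 475, 0]) cube([54, 54, 677]);
translate([1018, 475, 0]) cube([54, 54, 677]);
translate([389, 865, 0]) cube([54, 54, 677]);
translate([1018, 865, 0]) cube([54, 54, 677]);
translate([443, 475, 609]) cube([575, 54, 68]);
translate([443, 865, 609]) cube([575, 54, 68]);
translate([389, 529, 609]) cube([54, 336, 68]);
translate([1018, 529, 609]) cube([54, 336, 68]);


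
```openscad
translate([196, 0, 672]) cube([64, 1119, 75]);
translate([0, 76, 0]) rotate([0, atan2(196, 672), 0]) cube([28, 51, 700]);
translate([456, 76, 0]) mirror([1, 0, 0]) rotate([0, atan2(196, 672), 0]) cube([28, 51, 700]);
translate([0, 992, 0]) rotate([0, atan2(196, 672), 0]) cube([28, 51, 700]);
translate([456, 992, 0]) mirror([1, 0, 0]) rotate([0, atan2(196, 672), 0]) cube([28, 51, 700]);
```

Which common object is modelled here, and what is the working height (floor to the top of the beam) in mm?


A sawhorse. The overall height is 747 mm.

A beam across two mirrored pairs of raked legs — a sawhorse. The beam's underside is at z = 672 (matching the legs' vertical rise in atan2(196, 672)) and the beam is 75 mm tall, so its top is at 672 + 75 = 747 mm. The raked legs top out at the beam's underside, so that is the highest point.


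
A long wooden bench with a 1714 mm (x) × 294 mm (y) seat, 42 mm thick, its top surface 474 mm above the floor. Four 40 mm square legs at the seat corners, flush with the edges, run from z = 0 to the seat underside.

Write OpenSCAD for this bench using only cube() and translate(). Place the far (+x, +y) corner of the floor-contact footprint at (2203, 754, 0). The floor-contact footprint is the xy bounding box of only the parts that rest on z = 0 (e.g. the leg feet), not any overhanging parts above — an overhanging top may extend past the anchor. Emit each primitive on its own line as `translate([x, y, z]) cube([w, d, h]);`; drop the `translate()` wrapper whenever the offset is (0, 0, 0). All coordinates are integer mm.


translate([489, 460, 432]) cube([1714, 294, 42]);
translate([489, 460, 0]) cube([40, 40, 432]);
translate([489, 714, 0]) cube([40, 40, 432]);
translate([2163, 460, 0]) cube([40, 40, 432]);
translate([2163, 714, 0]) cube([40, 40, 432]);


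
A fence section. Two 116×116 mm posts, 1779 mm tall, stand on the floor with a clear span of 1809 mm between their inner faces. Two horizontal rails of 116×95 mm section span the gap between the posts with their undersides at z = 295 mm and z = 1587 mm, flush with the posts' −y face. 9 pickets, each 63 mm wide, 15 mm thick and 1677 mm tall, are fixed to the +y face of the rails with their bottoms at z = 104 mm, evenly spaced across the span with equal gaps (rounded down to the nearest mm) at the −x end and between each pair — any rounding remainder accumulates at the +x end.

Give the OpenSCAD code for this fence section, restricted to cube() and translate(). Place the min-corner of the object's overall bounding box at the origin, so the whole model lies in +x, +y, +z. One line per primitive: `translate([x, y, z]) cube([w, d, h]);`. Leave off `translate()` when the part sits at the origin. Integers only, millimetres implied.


cube([116, 116, 1779]);
translate([1925, 0, 0]) cube([116, 116, 1779]);
translate([116, 0, 295]) cube([1809, 116, 95]);
translate([116, 0, 1587]) cube([1809, 116, 95]);
translate([240, 116, 104]) cube([63, 15, 1677]);
translate([427, 116, 104]) cube([63, 15, 1677]);
translate([614, 116, 104]) cube([63, 15, 1677]);
translate([801, 116, 104]) cube([63, 15, 1677]);
translate([988, 116, 104]) cube([63, 15, 1677]);
translate([1175, 116, 104]) cube([63, 15, 1677]);
translate([1362, 116, 104]) cube([63, 15, 1677]);
translate([1549, 116, 104]) cube([63, 15, 1677]);
translate([1736, 116, 104]) cube([63, 15, 1677]);


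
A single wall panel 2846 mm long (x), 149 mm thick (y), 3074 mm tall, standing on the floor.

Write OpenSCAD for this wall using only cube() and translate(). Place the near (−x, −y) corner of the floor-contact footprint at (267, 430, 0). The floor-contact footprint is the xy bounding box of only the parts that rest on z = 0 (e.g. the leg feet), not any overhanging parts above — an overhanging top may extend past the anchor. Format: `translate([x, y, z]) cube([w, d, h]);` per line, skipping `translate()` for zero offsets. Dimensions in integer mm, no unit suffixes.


translate([267, 430, 0]) cube([2846, 149, 3074]);


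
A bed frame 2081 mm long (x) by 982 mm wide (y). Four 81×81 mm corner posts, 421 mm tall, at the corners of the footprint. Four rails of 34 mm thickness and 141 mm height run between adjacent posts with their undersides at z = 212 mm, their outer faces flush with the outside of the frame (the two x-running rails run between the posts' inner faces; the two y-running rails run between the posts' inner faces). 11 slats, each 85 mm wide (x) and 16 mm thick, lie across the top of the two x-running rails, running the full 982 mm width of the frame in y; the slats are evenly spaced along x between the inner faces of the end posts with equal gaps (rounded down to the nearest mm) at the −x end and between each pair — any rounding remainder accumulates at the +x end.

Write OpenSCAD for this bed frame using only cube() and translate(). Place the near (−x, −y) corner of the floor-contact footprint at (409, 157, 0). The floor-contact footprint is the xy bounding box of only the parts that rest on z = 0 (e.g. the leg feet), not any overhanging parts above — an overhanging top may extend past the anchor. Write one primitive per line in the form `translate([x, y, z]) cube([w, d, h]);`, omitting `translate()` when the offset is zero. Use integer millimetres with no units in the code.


// slat z = rail_z + rail_h = 212 + 141 = 353
// slat gap = ⌊(1919 − 11·85) / 12⌋ = 82
translate([409, 157, 0]) cube([81, 81, 421]);
translate([409, 1058, 0]) cube([81, 81, 421]);
translate([2409, 157, 0]) cube([81, 81, 421]);
translate([2409, 1058, 0]) cube([81, 81, 421]);
translate([490, 157, 212]) cube([1919, 34, 141]);
translate([490, 1105, 212]) cube([1919, 34, 141]);
translate([409, 238, 212]) cube([34, 820, 141]);
translate([2456, 238, 212]) cube([34, 820, 141]);
translate([572, 157, 353]) cube([85, 982, 16]);
translate([739, 157, 353]) cube([85, 982, 16]);
translate([906, 157, 353]) cube([85, 982, 16]);
translate([1073, 157, 353]) cube([85, 982, 16]);
translate([1240, 157, 353]) cube([85, 982, 16]);
translate([1407, 157, 353]) cube([85, 982, 16]);
translate([1574, 157, 353]) cube([85, 982, 16]);
translate([1741, 157, 353]) cube([85, 982, 16]);
translate([1908, 157, 353]) cube([85, 982, 16]);
translate([2075, 157, 353]) cube([85, 982, 16]);
translate([2242, 157, 353]) cube([85, 982, 16]);


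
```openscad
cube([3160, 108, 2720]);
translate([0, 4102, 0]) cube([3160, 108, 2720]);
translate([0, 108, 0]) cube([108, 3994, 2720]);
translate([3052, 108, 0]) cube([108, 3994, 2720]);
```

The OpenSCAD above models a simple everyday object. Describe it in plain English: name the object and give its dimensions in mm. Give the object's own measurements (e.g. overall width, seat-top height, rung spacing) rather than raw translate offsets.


The wall frame of a small rectangular building: four walls, each 2720 mm tall and 108 mm thick, enclosing a footprint 3160 mm (x) by 4210 mm (y) outside-to-outside, with no floor or roof. The front and back walls (the −y and +y sides) span the full width; the two side walls fit between them.
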